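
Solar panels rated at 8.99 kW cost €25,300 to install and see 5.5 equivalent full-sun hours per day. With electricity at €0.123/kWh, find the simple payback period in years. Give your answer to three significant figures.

Daily generation = 8.99 kW × 5.5 h = 49.45 kWh
Annual generation = 49.45 × 365 = 18047 kWh
Annual savings = 18047 × €0.123 = €2,219.83
Payback = €25,300 / €2,219.83 = 11.4 years

11.4 years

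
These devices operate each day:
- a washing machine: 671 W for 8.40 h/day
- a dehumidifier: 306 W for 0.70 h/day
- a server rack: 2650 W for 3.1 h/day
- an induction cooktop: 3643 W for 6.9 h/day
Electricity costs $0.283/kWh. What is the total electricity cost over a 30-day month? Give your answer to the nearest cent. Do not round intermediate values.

washing machine: 671 W × 8.40 h × 30 d = 169,092 Wh = 169.1 kWh
dehumidifier: 306 W × 0.70 h × 30 d = 6,426 Wh = 6.426 kWh
server rack: 2650 W × 3.1 h × 30 d = 246,450 Wh = 246.4 kWh
induction cooktop: 3643 W × 6.9 h × 30 d = 754,101 Wh = 754.1 kWh
Total energy = 169.1 + 6.426 + 246.4 + 754.1 = 1,176 kWh
Cost = 1,176 kWh × $0.283 = $332.83

$332.83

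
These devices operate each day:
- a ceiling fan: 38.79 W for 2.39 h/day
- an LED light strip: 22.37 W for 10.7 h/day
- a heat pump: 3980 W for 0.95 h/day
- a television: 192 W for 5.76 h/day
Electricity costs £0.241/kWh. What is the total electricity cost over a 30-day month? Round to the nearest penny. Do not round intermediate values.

£37.73

ceiling fan: 38.79 W × 2.39 h × 30 d = 2,781 Wh = 2.781 kWh
LED light strip: 22.37 W × 10.7 h × 30 d = 7,181 Wh = 7.181 kWh
heat pump: 3980 W × 0.95 h × 30 d = 113,430 Wh = 113.4 kWh
television: 192 W × 5.76 h × 30 d = 33,178 Wh = 33.18 kWh
Total energy = 2.781 + 7.181 + 113.4 + 33.18 = 156.6 kWh
Cost = 156.6 kWh × £0.241 = £37.73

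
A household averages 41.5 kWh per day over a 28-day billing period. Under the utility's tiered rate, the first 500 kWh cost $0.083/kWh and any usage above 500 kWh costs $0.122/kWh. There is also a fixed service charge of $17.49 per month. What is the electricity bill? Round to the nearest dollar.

Usage = 41.5 kWh/day × 28 days = 1162 kWh
First 500 kWh × $0.083 = $41.50
Remaining 662 kWh × $0.122 = $80.76
Energy charge = $122.26; + service $17.49 = $139.75 ≈ $140

$140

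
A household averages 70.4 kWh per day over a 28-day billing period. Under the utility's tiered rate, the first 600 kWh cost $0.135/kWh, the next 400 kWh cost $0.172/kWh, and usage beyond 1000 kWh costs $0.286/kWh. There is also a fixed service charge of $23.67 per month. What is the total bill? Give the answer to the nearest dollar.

Usage = 70.4 kWh/day × 28 days = 1971.2 kWh
First 600 kWh × $0.135 = $81.00
Next 400 kWh × $0.172 = $68.80
Remaining 971.2 kWh × $0.286 = $277.76
Energy charge = $427.56; + service $23.67 = $451.23 ≈ $451

$451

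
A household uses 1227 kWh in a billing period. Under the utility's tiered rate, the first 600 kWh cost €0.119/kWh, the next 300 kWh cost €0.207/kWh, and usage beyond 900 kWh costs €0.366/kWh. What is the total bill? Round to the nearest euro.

First 600 kWh × €0.119 = €71.40
Next 300 kWh × €0.207 = €62.10
Remaining 327 kWh × €0.366 = €119.68
Total = €253.18 ≈ €253

€253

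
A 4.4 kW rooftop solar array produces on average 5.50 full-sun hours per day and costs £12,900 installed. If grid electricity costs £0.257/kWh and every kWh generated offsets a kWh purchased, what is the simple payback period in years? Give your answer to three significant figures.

5.68 years

Daily generation = 4.4 kW × 5.50 h = 24.2 kWh
Annual generation = 24.2 × 365 = 8833 kWh
Annual savings = 8833 × £0.257 = £2,270.08
Payback = £12,900 / £2,270.08 = 5.68 years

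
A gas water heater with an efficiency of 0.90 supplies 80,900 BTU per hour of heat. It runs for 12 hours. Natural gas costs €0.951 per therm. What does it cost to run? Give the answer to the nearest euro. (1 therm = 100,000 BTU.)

€10

Heat delivered = 80,900 BTU/h × 12 h = 970,800 BTU
Gas input = 970,800 / 0.90 = 1,078,667 BTU
= 1,078,667 / 100,000 = 10.79 therm
Cost = 10.79 × €0.951/therm = €10.26 ≈ €10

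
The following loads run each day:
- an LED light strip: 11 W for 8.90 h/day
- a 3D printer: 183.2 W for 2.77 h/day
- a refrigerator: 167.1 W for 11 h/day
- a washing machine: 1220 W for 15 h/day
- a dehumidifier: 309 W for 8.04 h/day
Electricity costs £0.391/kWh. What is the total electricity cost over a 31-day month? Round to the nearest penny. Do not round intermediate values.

LED light strip: 11 W × 8.90 h × 31 d = 3,035 Wh = 3.035 kWh
3D printer: 183.2 W × 2.77 h × 31 d = 15,731 Wh = 15.73 kWh
refrigerator: 167.1 W × 11 h × 31 d = 56,981 Wh = 56.98 kWh
washing machine: 1220 W × 15 h × 31 d = 567,300 Wh = 567.3 kWh
dehumidifier: 309 W × 8.04 h × 31 d = 77,015 Wh = 77.02 kWh
Total energy = 3.035 + 15.73 + 56.98 + 567.3 + 77.02 = 720.1 kWh
Cost = 720.1 kWh × £0.391 = £281.54

£281.54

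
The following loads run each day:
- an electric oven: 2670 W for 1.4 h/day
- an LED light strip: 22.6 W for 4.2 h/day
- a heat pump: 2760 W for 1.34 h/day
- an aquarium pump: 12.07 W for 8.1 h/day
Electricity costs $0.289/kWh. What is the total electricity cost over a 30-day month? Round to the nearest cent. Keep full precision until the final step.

$66.14

electric oven: 2670 W × 1.4 h × 30 d = 112,140 Wh = 112.1 kWh
LED light strip: 22.6 W × 4.2 h × 30 d = 2,848 Wh = 2.848 kWh
heat pump: 2760 W × 1.34 h × 30 d = 110,952 Wh = 111 kWh
aquarium pump: 12.07 W × 8.1 h × 30 d = 2,933 Wh = 2.933 kWh
Total energy = 112.1 + 2.848 + 111 + 2.933 = 228.9 kWh
Cost = 228.9 kWh × $0.289 = $66.14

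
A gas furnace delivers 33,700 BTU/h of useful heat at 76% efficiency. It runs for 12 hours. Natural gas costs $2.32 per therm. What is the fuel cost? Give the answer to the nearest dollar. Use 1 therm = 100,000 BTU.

Heat delivered = 33,700 BTU/h × 12 h = 404,400 BTU
Gas input = 404,400 / 0.760 = 532,105 BTU
= 532,105 / 100,000 = 5.321 therm
Cost = 5.321 × $2.32/therm = $12.34 ≈ $12

$12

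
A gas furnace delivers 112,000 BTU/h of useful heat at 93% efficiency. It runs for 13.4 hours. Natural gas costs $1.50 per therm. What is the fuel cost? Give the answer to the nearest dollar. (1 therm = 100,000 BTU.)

Heat delivered = 112,000 BTU/h × 13.4 h = 1,500,800 BTU
Gas input = 1,500,800 / 0.93 = 1,613,763 BTU
= 1,613,763 / 100,000 = 16.14 therm
Cost = 16.14 × $1.50/therm = $24.21 ≈ $24

$24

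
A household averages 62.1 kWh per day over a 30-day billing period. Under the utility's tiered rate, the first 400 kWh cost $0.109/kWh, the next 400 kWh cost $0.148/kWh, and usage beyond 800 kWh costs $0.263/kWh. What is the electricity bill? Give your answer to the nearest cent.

Usage = 62.1 kWh/day × 30 days = 1863 kWh
First 400 kWh × $0.109 = $43.60
Next 400 kWh × $0.148 = $59.20
Remaining 1063 kWh × $0.263 = $279.57
Total = $382.37

$382.37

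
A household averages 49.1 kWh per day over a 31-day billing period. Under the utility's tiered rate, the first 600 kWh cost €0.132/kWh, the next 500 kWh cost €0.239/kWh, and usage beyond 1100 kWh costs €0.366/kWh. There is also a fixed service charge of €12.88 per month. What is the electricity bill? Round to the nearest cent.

€366.07

Usage = 49.1 kWh/day × 31 days = 1522.1 kWh
First 600 kWh × €0.132 = €79.20
Next 500 kWh × €0.239 = €119.50
Remaining 422.1 kWh × €0.366 = €154.49
Energy charge = €353.19; + service €12.88 = €366.07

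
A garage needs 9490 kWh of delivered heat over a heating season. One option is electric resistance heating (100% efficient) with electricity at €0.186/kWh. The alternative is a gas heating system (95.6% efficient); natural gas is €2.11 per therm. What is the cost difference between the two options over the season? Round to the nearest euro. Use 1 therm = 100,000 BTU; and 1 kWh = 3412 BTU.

Heat load = 9490 kWh × 3412 = 32,379,880 BTU
Gas: input = 32,379,880 / 0.956 = 33,870,167 BTU = 338.7 therm → 338.7 × €2.11 = €714.66
Electric: 32,379,880 BTU / 3412 = 9,490 kWh → × €0.186 = €1,765.14
Difference = |€714.66 − €1,765.14| = €1,050.48 ≈ €1050

€1050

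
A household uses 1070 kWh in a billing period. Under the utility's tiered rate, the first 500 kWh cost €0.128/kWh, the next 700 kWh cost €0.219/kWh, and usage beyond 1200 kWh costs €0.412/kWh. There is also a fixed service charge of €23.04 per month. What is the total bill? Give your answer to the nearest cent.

€211.87

First 500 kWh × €0.128 = €64.00
Next 570 kWh × €0.219 = €124.83
Remaining tier: 0 kWh (not reached)
Energy charge = €188.83; + service €23.04 = €211.87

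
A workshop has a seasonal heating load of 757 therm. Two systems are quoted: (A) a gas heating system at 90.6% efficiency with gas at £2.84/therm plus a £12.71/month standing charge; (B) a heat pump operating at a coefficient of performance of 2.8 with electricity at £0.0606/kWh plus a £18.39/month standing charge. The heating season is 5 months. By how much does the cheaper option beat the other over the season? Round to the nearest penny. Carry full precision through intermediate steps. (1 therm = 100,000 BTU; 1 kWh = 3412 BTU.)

Heat load = 757 therm × 100,000 = 75,700,000 BTU
Gas: input = 75,700,000 / 0.906 = 83,554,084 BTU = 835.5 therm → 835.5 × £2.84 = £2,372.94; + 5 × £12.71 standing = £2,436.49
Heat pump: 75,700,000 BTU / 3412 = 22,190 kWh heat; / 2.8 = 7,924 kWh in → × £0.0606 = £480.18; + 5 × £18.39 standing = £572.13
Difference = |£2,436.49 − £572.13| = £1,864.36

£1864.36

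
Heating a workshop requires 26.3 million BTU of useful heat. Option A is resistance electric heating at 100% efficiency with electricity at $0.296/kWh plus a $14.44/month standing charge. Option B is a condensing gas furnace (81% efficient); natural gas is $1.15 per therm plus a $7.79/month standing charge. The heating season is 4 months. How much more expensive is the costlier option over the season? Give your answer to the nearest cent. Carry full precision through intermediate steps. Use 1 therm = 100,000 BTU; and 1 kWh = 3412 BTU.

Heat load = 26.3 × 10⁶ BTU = 26,300,000 BTU
Gas: input = 26,300,000 / 0.81 = 32,469,136 BTU = 324.7 therm → 324.7 × $1.15 = $373.40; + 4 × $7.79 standing = $404.56
Electric: 26,300,000 BTU / 3412 = 7,708 kWh → × $0.296 = $2,281.59; + 4 × $14.44 standing = $2,339.35
Difference = |$404.56 − $2,339.35| = $1,934.80

$1934.80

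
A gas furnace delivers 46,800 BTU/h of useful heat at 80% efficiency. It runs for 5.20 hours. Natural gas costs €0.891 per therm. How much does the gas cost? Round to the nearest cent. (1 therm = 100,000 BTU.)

Heat delivered = 46,800 BTU/h × 5.20 h = 243,360 BTU
Gas input = 243,360 / 0.80 = 304,200 BTU
= 304,200 / 100,000 = 3.042 therm
Cost = 3.042 × €0.891/therm = €2.71

€2.71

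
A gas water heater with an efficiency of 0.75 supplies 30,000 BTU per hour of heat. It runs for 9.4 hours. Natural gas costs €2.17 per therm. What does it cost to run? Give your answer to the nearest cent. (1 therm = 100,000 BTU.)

Heat delivered = 30,000 BTU/h × 9.4 h = 282,000 BTU
Gas input = 282,000 / 0.75 = 376,000 BTU
= 376,000 / 100,000 = 3.76 therm
Cost = 3.76 × €2.17/therm = €8.16

€8.16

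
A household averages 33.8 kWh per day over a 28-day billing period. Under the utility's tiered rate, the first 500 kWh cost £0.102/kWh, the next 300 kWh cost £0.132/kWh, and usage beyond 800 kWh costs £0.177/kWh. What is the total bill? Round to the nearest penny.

£116.51

Usage = 33.8 kWh/day × 28 days = 946.4 kWh
First 500 kWh × £0.102 = £51.00
Next 300 kWh × £0.132 = £39.60
Remaining 146.4 kWh × £0.177 = £25.91
Total = £116.51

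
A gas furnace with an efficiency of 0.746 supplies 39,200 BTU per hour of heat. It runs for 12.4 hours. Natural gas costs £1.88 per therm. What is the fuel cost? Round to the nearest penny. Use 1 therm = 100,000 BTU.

£12.25

Heat delivered = 39,200 BTU/h × 12.4 h = 486,080 BTU
Gas input = 486,080 / 0.746 = 651,582 BTU
= 651,582 / 100,000 = 6.516 therm
Cost = 6.516 × £1.88/therm = £12.25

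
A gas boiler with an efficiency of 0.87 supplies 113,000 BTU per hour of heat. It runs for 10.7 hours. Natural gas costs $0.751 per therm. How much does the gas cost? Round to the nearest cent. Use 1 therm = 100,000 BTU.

$10.44

Heat delivered = 113,000 BTU/h × 10.7 h = 1,209,100 BTU
Gas input = 1,209,100 / 0.87 = 1,389,770 BTU
= 1,389,770 / 100,000 = 13.9 therm
Cost = 13.9 × $0.751/therm = $10.44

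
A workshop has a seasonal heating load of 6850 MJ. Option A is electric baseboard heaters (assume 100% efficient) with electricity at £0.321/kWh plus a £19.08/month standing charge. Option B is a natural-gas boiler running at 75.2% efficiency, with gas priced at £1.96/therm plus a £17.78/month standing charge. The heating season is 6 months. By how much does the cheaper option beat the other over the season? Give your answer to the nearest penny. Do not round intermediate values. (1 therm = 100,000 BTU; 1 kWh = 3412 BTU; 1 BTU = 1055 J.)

Heat load = 6850 MJ = 6,850,000,000 J / 1055 = 6,492,891 BTU
Gas: input = 6,492,891 / 0.752 = 8,634,164 BTU = 86.34 therm → 86.34 × £1.96 = £169.23; + 6 × £17.78 standing = £275.91
Electric: 6,492,891 BTU / 3412 = 1,903 kWh → × £0.321 = £610.85; + 6 × £19.08 standing = £725.33
Difference = |£275.91 − £725.33| = £449.42

£449.42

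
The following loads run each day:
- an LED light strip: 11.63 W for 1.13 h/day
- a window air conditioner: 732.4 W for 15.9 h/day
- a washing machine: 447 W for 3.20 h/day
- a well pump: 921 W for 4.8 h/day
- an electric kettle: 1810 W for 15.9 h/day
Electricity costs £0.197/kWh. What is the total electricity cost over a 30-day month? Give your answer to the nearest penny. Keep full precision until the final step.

LED light strip: 11.63 W × 1.13 h × 30 d = 394 Wh = 0.3943 kWh
window air conditioner: 732.4 W × 15.9 h × 30 d = 349,355 Wh = 349.4 kWh
washing machine: 447 W × 3.20 h × 30 d = 42,912 Wh = 42.91 kWh
well pump: 921 W × 4.8 h × 30 d = 132,624 Wh = 132.6 kWh
electric kettle: 1810 W × 15.9 h × 30 d = 863,370 Wh = 863.4 kWh
Total energy = 0.3943 + 349.4 + 42.91 + 132.6 + 863.4 = 1,389 kWh
Cost = 1,389 kWh × £0.197 = £273.57

£273.57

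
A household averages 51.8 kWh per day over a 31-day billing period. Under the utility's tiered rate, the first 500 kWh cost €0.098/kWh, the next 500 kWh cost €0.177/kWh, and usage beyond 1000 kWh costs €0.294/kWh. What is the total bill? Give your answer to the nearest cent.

Usage = 51.8 kWh/day × 31 days = 1605.8 kWh
First 500 kWh × €0.098 = €49.00
Next 500 kWh × €0.177 = €88.50
Remaining 605.8 kWh × €0.294 = €178.11
Total = €315.61

€315.61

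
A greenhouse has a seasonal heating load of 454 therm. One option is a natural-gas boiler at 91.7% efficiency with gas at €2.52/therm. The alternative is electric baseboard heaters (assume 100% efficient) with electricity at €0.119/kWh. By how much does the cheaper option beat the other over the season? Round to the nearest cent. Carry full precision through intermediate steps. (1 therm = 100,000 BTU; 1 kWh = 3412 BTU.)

Heat load = 454 therm × 100,000 = 45,400,000 BTU
Gas: input = 45,400,000 / 0.917 = 49,509,269 BTU = 495.1 therm → 495.1 × €2.52 = €1,247.63
Electric: 45,400,000 BTU / 3412 = 13,310 kWh → × €0.119 = €1,583.41
Difference = |€1,247.63 − €1,583.41| = €335.78

€335.78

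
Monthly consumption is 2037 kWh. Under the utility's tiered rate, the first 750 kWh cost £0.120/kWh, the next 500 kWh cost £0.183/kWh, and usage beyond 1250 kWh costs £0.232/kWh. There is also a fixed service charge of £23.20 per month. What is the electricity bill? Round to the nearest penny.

First 750 kWh × £0.120 = £90.00
Next 500 kWh × £0.183 = £91.50
Remaining 787 kWh × £0.232 = £182.58
Energy charge = £364.08; + service £23.20 = £387.28

£387.28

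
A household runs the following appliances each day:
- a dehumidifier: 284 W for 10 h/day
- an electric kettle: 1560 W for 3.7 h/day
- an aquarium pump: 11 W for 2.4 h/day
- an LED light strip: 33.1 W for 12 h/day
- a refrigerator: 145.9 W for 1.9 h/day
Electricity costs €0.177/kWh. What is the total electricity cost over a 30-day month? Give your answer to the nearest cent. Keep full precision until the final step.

€49.45

dehumidifier: 284 W × 10 h × 30 d = 85,200 Wh = 85.2 kWh
electric kettle: 1560 W × 3.7 h × 30 d = 173,160 Wh = 173.2 kWh
aquarium pump: 11 W × 2.4 h × 30 d = 792 Wh = 0.792 kWh
LED light strip: 33.1 W × 12 h × 30 d = 11,916 Wh = 11.92 kWh
refrigerator: 145.9 W × 1.9 h × 30 d = 8,316 Wh = 8.316 kWh
Total energy = 85.2 + 173.2 + 0.792 + 11.92 + 8.316 = 279.4 kWh
Cost = 279.4 kWh × €0.177 = €49.45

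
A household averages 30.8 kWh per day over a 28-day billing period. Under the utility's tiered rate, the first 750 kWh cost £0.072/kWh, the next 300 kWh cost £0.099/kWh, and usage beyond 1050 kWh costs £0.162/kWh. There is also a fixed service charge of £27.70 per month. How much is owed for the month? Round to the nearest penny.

£92.83

Usage = 30.8 kWh/day × 28 days = 862.4 kWh
First 750 kWh × £0.072 = £54.00
Next 112.4 kWh × £0.099 = £11.13
Remaining tier: 0 kWh (not reached)
Energy charge = £65.13; + service £27.70 = £92.83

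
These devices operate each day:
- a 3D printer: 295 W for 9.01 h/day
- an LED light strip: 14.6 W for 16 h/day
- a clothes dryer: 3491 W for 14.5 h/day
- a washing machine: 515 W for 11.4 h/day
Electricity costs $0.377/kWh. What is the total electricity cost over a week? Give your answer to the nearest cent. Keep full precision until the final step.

3D printer: 295 W × 9.01 h × 7 d = 18,606 Wh = 18.61 kWh
LED light strip: 14.6 W × 16 h × 7 d = 1,635 Wh = 1.635 kWh
clothes dryer: 3491 W × 14.5 h × 7 d = 354,336 Wh = 354.3 kWh
washing machine: 515 W × 11.4 h × 7 d = 41,097 Wh = 41.1 kWh
Total energy = 18.61 + 1.635 + 354.3 + 41.1 = 415.7 kWh
Cost = 415.7 kWh × $0.377 = $156.71

$156.71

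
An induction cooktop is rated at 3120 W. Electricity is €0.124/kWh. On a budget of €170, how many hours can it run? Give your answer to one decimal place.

439.4 h

Energy budget = €170 / €0.124 per kWh = 1,371 kWh = 1,370,968 Wh
Runtime = 1,370,968 Wh / 3120 W = 439.4 h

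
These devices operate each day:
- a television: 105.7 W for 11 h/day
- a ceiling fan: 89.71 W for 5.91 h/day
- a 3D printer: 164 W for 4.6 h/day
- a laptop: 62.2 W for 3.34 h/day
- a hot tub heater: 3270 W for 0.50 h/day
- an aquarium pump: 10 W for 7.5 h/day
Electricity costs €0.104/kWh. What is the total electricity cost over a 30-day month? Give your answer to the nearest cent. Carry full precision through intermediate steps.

€13.62

television: 105.7 W × 11 h × 30 d = 34,881 Wh = 34.88 kWh
ceiling fan: 89.71 W × 5.91 h × 30 d = 15,906 Wh = 15.91 kWh
3D printer: 164 W × 4.6 h × 30 d = 22,632 Wh = 22.63 kWh
laptop: 62.2 W × 3.34 h × 30 d = 6,232 Wh = 6.232 kWh
hot tub heater: 3270 W × 0.50 h × 30 d = 49,050 Wh = 49.05 kWh
aquarium pump: 10 W × 7.5 h × 30 d = 2,250 Wh = 2.25 kWh
Total energy = 34.88 + 15.91 + 22.63 + 6.232 + 49.05 + 2.25 = 131 kWh
Cost = 131 kWh × €0.104 = €13.62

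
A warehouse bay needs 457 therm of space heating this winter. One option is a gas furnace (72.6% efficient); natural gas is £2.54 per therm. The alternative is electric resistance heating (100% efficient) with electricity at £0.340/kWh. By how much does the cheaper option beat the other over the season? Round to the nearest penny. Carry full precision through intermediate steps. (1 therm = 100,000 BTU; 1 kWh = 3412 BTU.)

£2955.06

Heat load = 457 therm × 100,000 = 45,700,000 BTU
Gas: input = 45,700,000 / 0.726 = 62,947,658 BTU = 629.5 therm → 629.5 × £2.54 = £1,598.87
Electric: 45,700,000 BTU / 3412 = 13,390 kWh → × £0.340 = £4,553.93
Difference = |£1,598.87 − £4,553.93| = £2,955.06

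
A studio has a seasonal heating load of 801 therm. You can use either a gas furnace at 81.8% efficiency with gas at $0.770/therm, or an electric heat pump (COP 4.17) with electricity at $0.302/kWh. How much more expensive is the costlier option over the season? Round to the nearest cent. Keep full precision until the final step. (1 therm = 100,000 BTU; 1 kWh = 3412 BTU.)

Heat load = 801 therm × 100,000 = 80,100,000 BTU
Gas: input = 80,100,000 / 0.818 = 97,921,760 BTU = 979.2 therm → 979.2 × $0.770 = $754.00
Heat pump: 80,100,000 BTU / 3412 = 23,480 kWh heat; / 4.17 = 5,630 kWh in → × $0.302 = $1,700.18
Difference = |$754.00 − $1,700.18| = $946.18

$946.18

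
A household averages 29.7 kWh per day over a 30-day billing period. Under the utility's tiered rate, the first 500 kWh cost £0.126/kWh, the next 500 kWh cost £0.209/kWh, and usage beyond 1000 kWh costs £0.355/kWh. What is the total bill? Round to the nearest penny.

Usage = 29.7 kWh/day × 30 days = 891 kWh
First 500 kWh × £0.126 = £63.00
Next 391 kWh × £0.209 = £81.72
Remaining tier: 0 kWh (not reached)
Total = £144.72

£144.72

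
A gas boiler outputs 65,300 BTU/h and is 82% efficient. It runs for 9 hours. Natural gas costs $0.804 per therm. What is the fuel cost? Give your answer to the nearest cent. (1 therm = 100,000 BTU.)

Heat delivered = 65,300 BTU/h × 9 h = 587,700 BTU
Gas input = 587,700 / 0.82 = 716,707 BTU
= 716,707 / 100,000 = 7.167 therm
Cost = 7.167 × $0.804/therm = $5.76

$5.76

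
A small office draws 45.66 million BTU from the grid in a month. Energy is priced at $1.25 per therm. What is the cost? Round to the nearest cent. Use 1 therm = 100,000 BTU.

$570.75

45.66 million BTU × (10 therm/million BTU) = 456.6 therm
Cost = 456.6 therm × $1.25/therm = $570.75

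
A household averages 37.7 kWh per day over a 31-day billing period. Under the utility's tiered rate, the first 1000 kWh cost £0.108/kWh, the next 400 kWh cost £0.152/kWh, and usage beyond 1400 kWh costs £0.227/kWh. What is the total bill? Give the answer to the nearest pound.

Usage = 37.7 kWh/day × 31 days = 1168.7 kWh
First 1000 kWh × £0.108 = £108.00
Next 168.7 kWh × £0.152 = £25.64
Remaining tier: 0 kWh (not reached)
Total = £133.64 ≈ £134

£134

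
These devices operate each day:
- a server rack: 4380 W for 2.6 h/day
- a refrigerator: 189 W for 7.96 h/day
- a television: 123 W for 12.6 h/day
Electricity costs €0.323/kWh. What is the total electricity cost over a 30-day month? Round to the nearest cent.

€139.95

server rack: 4380 W × 2.6 h × 30 d = 341,640 Wh = 341.6 kWh
refrigerator: 189 W × 7.96 h × 30 d = 45,133 Wh = 45.13 kWh
television: 123 W × 12.6 h × 30 d = 46,494 Wh = 46.49 kWh
Total energy = 341.6 + 45.13 + 46.49 = 433.3 kWh
Cost = 433.3 kWh × €0.323 = €139.95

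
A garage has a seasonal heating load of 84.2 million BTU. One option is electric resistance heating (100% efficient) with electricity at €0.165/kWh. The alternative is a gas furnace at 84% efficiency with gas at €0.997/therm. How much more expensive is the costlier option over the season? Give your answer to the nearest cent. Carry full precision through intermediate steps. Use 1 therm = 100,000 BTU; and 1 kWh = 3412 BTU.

€3072.43

Heat load = 84.2 × 10⁶ BTU = 84,200,000 BTU
Gas: input = 84,200,000 / 0.84 = 100,238,095 BTU = 1,002 therm → 1,002 × €0.997 = €999.37
Electric: 84,200,000 BTU / 3412 = 24,680 kWh → × €0.165 = €4,071.81
Difference = |€999.37 − €4,071.81| = €3,072.43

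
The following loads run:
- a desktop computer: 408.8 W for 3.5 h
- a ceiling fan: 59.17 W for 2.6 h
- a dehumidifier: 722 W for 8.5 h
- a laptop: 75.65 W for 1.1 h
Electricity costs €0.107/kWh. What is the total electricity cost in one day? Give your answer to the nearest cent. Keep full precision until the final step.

desktop computer: 408.8 W × 3.5 h = 1,431 Wh = 1.431 kWh
ceiling fan: 59.17 W × 2.6 h = 154 Wh = 0.1538 kWh
dehumidifier: 722 W × 8.5 h = 6,137 Wh = 6.137 kWh
laptop: 75.65 W × 1.1 h = 83 Wh = 0.08322 kWh
Total energy = 1.431 + 0.1538 + 6.137 + 0.08322 = 7.805 kWh
Cost = 7.805 kWh × €0.107 = €0.84

€0.84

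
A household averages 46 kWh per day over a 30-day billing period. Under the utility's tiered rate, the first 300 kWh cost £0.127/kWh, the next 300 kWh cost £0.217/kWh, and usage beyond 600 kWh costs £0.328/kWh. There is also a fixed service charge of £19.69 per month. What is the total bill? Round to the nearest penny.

Usage = 46 kWh/day × 30 days = 1380 kWh
First 300 kWh × £0.127 = £38.10
Next 300 kWh × £0.217 = £65.10
Remaining 780 kWh × £0.328 = £255.84
Energy charge = £359.04; + service £19.69 = £378.73

£378.73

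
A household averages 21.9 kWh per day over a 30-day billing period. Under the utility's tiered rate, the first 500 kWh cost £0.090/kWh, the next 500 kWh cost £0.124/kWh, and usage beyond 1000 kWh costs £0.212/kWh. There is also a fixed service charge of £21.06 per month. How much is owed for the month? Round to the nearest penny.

Usage = 21.9 kWh/day × 30 days = 657 kWh
First 500 kWh × £0.090 = £45.00
Next 157 kWh × £0.124 = £19.47
Remaining tier: 0 kWh (not reached)
Energy charge = £64.47; + service £21.06 = £85.53

£85.53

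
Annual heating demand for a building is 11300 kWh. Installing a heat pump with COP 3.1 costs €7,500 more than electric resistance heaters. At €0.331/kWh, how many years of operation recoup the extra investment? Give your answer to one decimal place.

Resistance: 11300 kWh × €0.331 = €3,740.30/yr
Heat pump: 11300 / 3.1 = 3645 kWh in → × €0.331 = €1,206.55/yr
Annual savings = €2,533.75
Payback = €7,500 / €2,533.75 = 2.96 years

3.0 years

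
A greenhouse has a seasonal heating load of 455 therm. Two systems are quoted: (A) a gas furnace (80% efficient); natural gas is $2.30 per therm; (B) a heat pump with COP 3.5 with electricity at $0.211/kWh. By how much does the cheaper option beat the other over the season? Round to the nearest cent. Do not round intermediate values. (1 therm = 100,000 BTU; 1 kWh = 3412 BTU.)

$504.20

Heat load = 455 therm × 100,000 = 45,500,000 BTU
Gas: input = 45,500,000 / 0.80 = 56,875,000 BTU = 568.8 therm → 568.8 × $2.30 = $1,308.12
Heat pump: 45,500,000 BTU / 3412 = 13,340 kWh heat; / 3.5 = 3,810 kWh in → × $0.211 = $803.93
Difference = |$1,308.12 − $803.93| = $504.20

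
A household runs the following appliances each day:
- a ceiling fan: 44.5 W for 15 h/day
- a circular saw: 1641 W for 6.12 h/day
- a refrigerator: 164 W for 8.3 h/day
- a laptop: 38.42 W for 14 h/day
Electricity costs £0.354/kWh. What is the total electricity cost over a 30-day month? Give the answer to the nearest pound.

£134

ceiling fan: 44.5 W × 15 h × 30 d = 20,025 Wh = 20.02 kWh
circular saw: 1641 W × 6.12 h × 30 d = 301,288 Wh = 301.3 kWh
refrigerator: 164 W × 8.3 h × 30 d = 40,836 Wh = 40.84 kWh
laptop: 38.42 W × 14 h × 30 d = 16,136 Wh = 16.14 kWh
Total energy = 20.02 + 301.3 + 40.84 + 16.14 = 378.3 kWh
Cost = 378.3 kWh × £0.354 = £133.91 ≈ £134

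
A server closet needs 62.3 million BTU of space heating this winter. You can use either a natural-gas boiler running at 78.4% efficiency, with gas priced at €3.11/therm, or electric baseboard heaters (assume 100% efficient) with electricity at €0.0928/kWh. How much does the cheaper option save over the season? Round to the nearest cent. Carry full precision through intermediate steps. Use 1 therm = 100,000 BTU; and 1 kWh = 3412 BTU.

Heat load = 62.3 × 10⁶ BTU = 62,300,000 BTU
Gas: input = 62,300,000 / 0.784 = 79,464,286 BTU = 794.6 therm → 794.6 × €3.11 = €2,471.34
Electric: 62,300,000 BTU / 3412 = 18,260 kWh → × €0.0928 = €1,694.44
Difference = |€2,471.34 − €1,694.44| = €776.90

€776.90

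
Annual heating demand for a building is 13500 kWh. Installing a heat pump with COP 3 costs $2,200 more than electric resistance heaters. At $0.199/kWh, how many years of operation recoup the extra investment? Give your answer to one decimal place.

1.2 years

Resistance: 13500 kWh × $0.199 = $2,686.50/yr
Heat pump: 13500 / 3 = 4500 kWh in → × $0.199 = $895.50/yr
Annual savings = $1,791.00
Payback = $2,200 / $1,791.00 = 1.23 years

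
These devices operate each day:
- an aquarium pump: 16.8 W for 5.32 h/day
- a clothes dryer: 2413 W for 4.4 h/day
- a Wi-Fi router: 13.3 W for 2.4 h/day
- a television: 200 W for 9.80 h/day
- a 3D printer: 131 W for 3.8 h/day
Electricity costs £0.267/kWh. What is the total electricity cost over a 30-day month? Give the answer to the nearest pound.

£106

aquarium pump: 16.8 W × 5.32 h × 30 d = 2,681 Wh = 2.681 kWh
clothes dryer: 2413 W × 4.4 h × 30 d = 318,516 Wh = 318.5 kWh
Wi-Fi router: 13.3 W × 2.4 h × 30 d = 958 Wh = 0.9576 kWh
television: 200 W × 9.80 h × 30 d = 58,800 Wh = 58.8 kWh
3D printer: 131 W × 3.8 h × 30 d = 14,934 Wh = 14.93 kWh
Total energy = 2.681 + 318.5 + 0.9576 + 58.8 + 14.93 = 395.9 kWh
Cost = 395.9 kWh × £0.267 = £105.70 ≈ £106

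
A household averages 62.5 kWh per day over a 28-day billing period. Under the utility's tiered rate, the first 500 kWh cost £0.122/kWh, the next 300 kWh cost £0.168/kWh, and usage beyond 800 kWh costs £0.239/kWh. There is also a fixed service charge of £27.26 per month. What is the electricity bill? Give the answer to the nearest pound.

Usage = 62.5 kWh/day × 28 days = 1750 kWh
First 500 kWh × £0.122 = £61.00
Next 300 kWh × £0.168 = £50.40
Remaining 950 kWh × £0.239 = £227.05
Energy charge = £338.45; + service £27.26 = £365.71 ≈ £366

£366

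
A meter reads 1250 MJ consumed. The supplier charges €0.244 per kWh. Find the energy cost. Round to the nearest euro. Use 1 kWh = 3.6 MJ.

1250 MJ × (0.27778 kWh/MJ) = 347.2 kWh
Cost = 347.2 kWh × €0.244/kWh = €84.72 ≈ €85

€85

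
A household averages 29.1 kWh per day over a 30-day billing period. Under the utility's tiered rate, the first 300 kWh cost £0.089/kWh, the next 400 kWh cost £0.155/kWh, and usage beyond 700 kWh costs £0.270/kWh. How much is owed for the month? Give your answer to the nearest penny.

£135.41

Usage = 29.1 kWh/day × 30 days = 873 kWh
First 300 kWh × £0.089 = £26.70
Next 400 kWh × £0.155 = £62.00
Remaining 173 kWh × £0.270 = £46.71
Total = £135.41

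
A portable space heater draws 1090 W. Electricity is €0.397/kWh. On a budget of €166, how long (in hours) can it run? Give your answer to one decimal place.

Energy budget = €166 / €0.397 per kWh = 418.1 kWh = 418,136 Wh
Runtime = 418,136 Wh / 1090 W = 383.6 h

383.6 h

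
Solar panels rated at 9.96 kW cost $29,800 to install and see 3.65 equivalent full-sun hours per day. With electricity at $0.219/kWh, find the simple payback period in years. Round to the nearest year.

10 years

Daily generation = 9.96 kW × 3.65 h = 36.35 kWh
Annual generation = 36.35 × 365 = 13269 kWh
Annual savings = 13269 × $0.219 = $2,905.96
Payback = $29,800 / $2,905.96 = 10.3 years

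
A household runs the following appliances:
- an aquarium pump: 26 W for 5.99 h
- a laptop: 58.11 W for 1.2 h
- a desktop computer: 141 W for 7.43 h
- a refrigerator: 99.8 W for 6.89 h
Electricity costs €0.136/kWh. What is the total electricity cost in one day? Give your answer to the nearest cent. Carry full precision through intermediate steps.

€0.27

aquarium pump: 26 W × 5.99 h = 156 Wh = 0.1557 kWh
laptop: 58.11 W × 1.2 h = 70 Wh = 0.06973 kWh
desktop computer: 141 W × 7.43 h = 1,048 Wh = 1.048 kWh
refrigerator: 99.8 W × 6.89 h = 688 Wh = 0.6876 kWh
Total energy = 0.1557 + 0.06973 + 1.048 + 0.6876 = 1.961 kWh
Cost = 1.961 kWh × €0.136 = €0.27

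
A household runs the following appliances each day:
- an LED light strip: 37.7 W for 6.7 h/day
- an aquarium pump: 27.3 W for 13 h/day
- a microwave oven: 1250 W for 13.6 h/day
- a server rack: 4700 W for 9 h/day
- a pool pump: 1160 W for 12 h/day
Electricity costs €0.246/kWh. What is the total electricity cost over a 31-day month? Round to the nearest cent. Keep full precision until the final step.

LED light strip: 37.7 W × 6.7 h × 31 d = 7,830 Wh = 7.83 kWh
aquarium pump: 27.3 W × 13 h × 31 d = 11,002 Wh = 11 kWh
microwave oven: 1250 W × 13.6 h × 31 d = 527,000 Wh = 527 kWh
server rack: 4700 W × 9 h × 31 d = 1,311,300 Wh = 1,311 kWh
pool pump: 1160 W × 12 h × 31 d = 431,520 Wh = 431.5 kWh
Total energy = 7.83 + 11 + 527 + 1,311 + 431.5 = 2,289 kWh
Cost = 2,289 kWh × €0.246 = €563.01

€563.01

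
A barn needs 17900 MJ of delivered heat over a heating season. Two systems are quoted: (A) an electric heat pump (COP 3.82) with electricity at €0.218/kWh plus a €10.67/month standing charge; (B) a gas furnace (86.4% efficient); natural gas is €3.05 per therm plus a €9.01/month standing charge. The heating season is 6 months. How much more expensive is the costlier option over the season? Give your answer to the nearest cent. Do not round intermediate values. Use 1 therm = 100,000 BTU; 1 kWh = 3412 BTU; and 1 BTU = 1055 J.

€305.20

Heat load = 17900 MJ = 17,900,000,000 J / 1055 = 16,966,825 BTU
Gas: input = 16,966,825 / 0.864 = 19,637,529 BTU = 196.4 therm → 196.4 × €3.05 = €598.94; + 6 × €9.01 standing = €653.00
Heat pump: 16,966,825 BTU / 3412 = 4,973 kWh heat; / 3.82 = 1,302 kWh in → × €0.218 = €283.78; + 6 × €10.67 standing = €347.80
Difference = |€653.00 − €347.80| = €305.20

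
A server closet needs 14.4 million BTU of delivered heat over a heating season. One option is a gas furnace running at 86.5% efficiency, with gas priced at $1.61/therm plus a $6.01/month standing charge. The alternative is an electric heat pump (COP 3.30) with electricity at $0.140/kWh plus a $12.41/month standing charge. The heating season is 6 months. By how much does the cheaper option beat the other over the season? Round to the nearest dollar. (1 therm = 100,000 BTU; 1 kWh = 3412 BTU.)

Heat load = 14.4 × 10⁶ BTU = 14,400,000 BTU
Gas: input = 14,400,000 / 0.865 = 16,647,399 BTU = 166.5 therm → 166.5 × $1.61 = $268.02; + 6 × $6.01 standing = $304.08
Heat pump: 14,400,000 BTU / 3412 = 4,220 kWh heat; / 3.30 = 1,279 kWh in → × $0.140 = $179.05; + 6 × $12.41 standing = $253.51
Difference = |$304.08 − $253.51| = $50.58 ≈ $51

$51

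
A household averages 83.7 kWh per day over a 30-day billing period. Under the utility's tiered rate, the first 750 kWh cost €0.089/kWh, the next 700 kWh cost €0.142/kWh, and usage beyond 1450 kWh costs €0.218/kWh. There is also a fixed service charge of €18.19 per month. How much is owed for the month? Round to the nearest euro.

Usage = 83.7 kWh/day × 30 days = 2511 kWh
First 750 kWh × €0.089 = €66.75
Next 700 kWh × €0.142 = €99.40
Remaining 1061 kWh × €0.218 = €231.30
Energy charge = €397.45; + service €18.19 = €415.64 ≈ €416

€416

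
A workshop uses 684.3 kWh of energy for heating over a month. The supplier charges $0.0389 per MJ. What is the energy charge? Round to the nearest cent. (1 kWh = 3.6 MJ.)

684.3 kWh × (3.6 MJ/kWh) = 2,463 MJ
Cost = 2,463 MJ × $0.0389/MJ = $95.83

$95.83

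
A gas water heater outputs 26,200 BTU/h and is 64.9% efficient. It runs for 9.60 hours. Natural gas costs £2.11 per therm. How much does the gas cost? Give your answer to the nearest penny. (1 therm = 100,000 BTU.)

Heat delivered = 26,200 BTU/h × 9.60 h = 251,520 BTU
Gas input = 251,520 / 0.649 = 387,550 BTU
= 387,550 / 100,000 = 3.876 therm
Cost = 3.876 × £2.11/therm = £8.18

£8.18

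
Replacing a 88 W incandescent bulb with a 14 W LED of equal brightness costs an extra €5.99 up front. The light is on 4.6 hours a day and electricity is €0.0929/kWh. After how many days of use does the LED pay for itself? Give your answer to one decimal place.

189.4 days

Power saved = 88 − 14 = 74 W
Daily energy saved = 74 W × 4.6 h = 340.4 Wh = 0.3404 kWh
Daily savings = 0.3404 × €0.0929 = €0.0316
Payback = €5.99 / €0.0316 per day = 189.4 days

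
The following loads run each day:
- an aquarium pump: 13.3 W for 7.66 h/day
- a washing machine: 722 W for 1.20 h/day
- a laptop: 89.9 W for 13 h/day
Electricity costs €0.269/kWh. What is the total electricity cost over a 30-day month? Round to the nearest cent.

€17.25

aquarium pump: 13.3 W × 7.66 h × 30 d = 3,056 Wh = 3.056 kWh
washing machine: 722 W × 1.20 h × 30 d = 25,992 Wh = 25.99 kWh
laptop: 89.9 W × 13 h × 30 d = 35,061 Wh = 35.06 kWh
Total energy = 3.056 + 25.99 + 35.06 = 64.11 kWh
Cost = 64.11 kWh × €0.269 = €17.25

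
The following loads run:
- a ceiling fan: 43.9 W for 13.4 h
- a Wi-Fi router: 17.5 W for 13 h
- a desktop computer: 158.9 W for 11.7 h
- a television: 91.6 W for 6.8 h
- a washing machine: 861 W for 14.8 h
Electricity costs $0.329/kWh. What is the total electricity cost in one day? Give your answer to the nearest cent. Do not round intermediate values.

$5.28

ceiling fan: 43.9 W × 13.4 h = 588 Wh = 0.5883 kWh
Wi-Fi router: 17.5 W × 13 h = 228 Wh = 0.2275 kWh
desktop computer: 158.9 W × 11.7 h = 1,859 Wh = 1.859 kWh
television: 91.6 W × 6.8 h = 623 Wh = 0.6229 kWh
washing machine: 861 W × 14.8 h = 12,743 Wh = 12.74 kWh
Total energy = 0.5883 + 0.2275 + 1.859 + 0.6229 + 12.74 = 16.04 kWh
Cost = 16.04 kWh × $0.329 = $5.28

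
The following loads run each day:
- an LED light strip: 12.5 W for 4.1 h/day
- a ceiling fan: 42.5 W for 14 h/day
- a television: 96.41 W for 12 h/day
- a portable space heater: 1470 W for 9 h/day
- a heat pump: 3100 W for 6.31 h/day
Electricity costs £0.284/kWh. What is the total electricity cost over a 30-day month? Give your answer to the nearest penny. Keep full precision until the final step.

£294.74

LED light strip: 12.5 W × 4.1 h × 30 d = 1,537 Wh = 1.537 kWh
ceiling fan: 42.5 W × 14 h × 30 d = 17,850 Wh = 17.85 kWh
television: 96.41 W × 12 h × 30 d = 34,708 Wh = 34.71 kWh
portable space heater: 1470 W × 9 h × 30 d = 396,900 Wh = 396.9 kWh
heat pump: 3100 W × 6.31 h × 30 d = 586,830 Wh = 586.8 kWh
Total energy = 1.537 + 17.85 + 34.71 + 396.9 + 586.8 = 1,038 kWh
Cost = 1,038 kWh × £0.284 = £294.74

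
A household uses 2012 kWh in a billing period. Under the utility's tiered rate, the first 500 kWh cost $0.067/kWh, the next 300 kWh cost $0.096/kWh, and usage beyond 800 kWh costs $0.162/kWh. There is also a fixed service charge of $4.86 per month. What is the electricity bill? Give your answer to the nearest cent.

$263.50

First 500 kWh × $0.067 = $33.50
Next 300 kWh × $0.096 = $28.80
Remaining 1212 kWh × $0.162 = $196.34
Energy charge = $258.64; + service $4.86 = $263.50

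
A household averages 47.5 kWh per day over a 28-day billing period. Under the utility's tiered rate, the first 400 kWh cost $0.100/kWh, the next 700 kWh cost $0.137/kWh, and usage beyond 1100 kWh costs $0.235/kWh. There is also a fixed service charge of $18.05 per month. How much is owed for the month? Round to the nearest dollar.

Usage = 47.5 kWh/day × 28 days = 1330 kWh
First 400 kWh × $0.100 = $40.00
Next 700 kWh × $0.137 = $95.90
Remaining 230 kWh × $0.235 = $54.05
Energy charge = $189.95; + service $18.05 = $208.00

$208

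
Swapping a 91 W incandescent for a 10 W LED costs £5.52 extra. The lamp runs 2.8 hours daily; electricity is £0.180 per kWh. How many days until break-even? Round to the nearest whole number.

135 days

Power saved = 91 − 10 = 81 W
Daily energy saved = 81 W × 2.8 h = 226.8 Wh = 0.2268 kWh
Daily savings = 0.2268 × £0.180 = £0.0408
Payback = £5.52 / £0.0408 per day = 135.2 days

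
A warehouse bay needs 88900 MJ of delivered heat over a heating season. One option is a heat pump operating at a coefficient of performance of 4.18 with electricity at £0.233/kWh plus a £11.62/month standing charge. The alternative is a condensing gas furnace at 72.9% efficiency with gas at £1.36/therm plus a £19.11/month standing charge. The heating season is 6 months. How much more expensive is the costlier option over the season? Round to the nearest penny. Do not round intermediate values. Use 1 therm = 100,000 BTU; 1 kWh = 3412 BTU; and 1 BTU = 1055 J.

£240.33

Heat load = 88900 MJ = 88,900,000,000 J / 1055 = 84,265,403 BTU
Gas: input = 84,265,403 / 0.729 = 115,590,402 BTU = 1,156 therm → 1,156 × £1.36 = £1,572.03; + 6 × £19.11 standing = £1,686.69
Heat pump: 84,265,403 BTU / 3412 = 24,700 kWh heat; / 4.18 = 5,908 kWh in → × £0.233 = £1,376.64; + 6 × £11.62 standing = £1,446.36
Difference = |£1,686.69 − £1,446.36| = £240.33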